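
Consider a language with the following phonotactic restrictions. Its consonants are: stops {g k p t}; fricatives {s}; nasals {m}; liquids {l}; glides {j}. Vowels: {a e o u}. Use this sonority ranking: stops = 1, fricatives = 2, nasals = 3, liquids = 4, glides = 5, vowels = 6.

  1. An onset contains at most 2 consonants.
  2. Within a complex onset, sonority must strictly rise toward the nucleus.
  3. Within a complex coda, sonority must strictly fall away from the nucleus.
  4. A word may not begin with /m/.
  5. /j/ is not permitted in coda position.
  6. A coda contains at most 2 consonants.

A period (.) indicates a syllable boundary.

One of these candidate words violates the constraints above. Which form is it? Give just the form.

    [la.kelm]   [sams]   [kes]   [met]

[la.kelm] — σ1 onset /l/, coda /∅/ ok; σ2 onset /k/, coda /lm/ (4→3 falls) ok → phonotactically legal
[sams] — σ1 onset /s/, coda /ms/ (3→2 falls) ok → phonotactically legal
[kes] — σ1 onset /k/, coda /s/ ok → phonotactically legal
[met] — violates constraint 4: word begins with /m/ → phonotactically illegal

[met]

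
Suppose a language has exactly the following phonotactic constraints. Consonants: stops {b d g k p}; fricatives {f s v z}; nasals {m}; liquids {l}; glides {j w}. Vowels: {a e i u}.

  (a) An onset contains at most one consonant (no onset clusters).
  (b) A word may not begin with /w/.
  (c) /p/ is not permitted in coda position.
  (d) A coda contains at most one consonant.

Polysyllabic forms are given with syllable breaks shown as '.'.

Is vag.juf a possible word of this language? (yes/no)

yes

vag.juf — σ1 onset /v/, coda /g/ ok; σ2 onset /j/, coda /f/ ok → phonotactically legal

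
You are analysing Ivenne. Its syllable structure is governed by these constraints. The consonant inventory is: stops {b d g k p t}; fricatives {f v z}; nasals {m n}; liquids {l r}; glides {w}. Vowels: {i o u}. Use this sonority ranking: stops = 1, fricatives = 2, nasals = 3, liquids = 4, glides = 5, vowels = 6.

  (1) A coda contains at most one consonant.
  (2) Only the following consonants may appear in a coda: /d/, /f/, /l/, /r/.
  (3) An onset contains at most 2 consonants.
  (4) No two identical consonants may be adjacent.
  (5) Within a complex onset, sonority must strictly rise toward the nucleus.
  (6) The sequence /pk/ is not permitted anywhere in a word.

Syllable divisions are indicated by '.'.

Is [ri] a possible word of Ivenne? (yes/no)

yes

[ri] — σ1 onset /r/, coda /∅/ ok → permitted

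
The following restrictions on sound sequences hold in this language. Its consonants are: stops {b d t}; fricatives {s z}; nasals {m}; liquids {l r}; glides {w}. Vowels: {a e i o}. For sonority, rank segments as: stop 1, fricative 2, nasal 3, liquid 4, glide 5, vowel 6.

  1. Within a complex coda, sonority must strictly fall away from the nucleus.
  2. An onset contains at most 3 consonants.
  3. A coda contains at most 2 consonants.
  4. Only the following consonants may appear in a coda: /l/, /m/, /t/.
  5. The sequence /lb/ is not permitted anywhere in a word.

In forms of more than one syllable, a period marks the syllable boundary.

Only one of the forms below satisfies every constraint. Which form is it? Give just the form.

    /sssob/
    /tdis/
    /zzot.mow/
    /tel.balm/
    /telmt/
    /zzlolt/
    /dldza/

/sssob/ — violates constraint 4: syllable 1 coda contains /b/, which is not a licensed coda consonant → ill-formed
/tdis/ — violates constraint 4: syllable 1 coda contains /s/, which is not a licensed coda consonant → ill-formed
/zzot.mow/ — violates constraint 4: syllable 2 coda contains /w/, which is not a licensed coda consonant → ill-formed
/tel.balm/ — violates constraint 5: contains banned sequence /lb/ → ill-formed
/telmt/ — violates constraint 3: syllable 1 coda /lmt/ has 3 consonants (> 2) → ill-formed
/zzlolt/ — σ1 onset /zzl/ (3C), coda /lt/ (4→1 falls) ok → well-formed
/dldza/ — violates constraint 2: syllable 1 onset /dldz/ has 4 consonants (> 3) → ill-formed

/zzlolt/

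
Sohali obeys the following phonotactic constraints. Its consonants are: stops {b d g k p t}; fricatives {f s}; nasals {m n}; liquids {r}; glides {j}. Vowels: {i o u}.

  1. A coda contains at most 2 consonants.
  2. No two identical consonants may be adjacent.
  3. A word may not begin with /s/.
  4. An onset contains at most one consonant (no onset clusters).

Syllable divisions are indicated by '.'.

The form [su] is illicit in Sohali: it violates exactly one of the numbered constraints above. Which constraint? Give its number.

[su]: word begins with /s/.
This is a violation of constraint 3: "A word may not begin with /s/."
The remaining constraints (1, 2, 4) are satisfied.

3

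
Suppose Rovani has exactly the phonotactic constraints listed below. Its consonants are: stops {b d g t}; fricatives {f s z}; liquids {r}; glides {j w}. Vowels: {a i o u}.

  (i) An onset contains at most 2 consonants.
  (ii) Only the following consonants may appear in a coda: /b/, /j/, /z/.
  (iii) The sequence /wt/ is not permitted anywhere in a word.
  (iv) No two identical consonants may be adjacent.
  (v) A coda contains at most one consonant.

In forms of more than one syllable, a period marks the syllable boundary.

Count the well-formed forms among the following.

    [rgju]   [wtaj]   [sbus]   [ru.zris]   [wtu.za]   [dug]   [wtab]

0

[rgju] — violates constraint (i): syllable 1 onset /rgj/ has 3 consonants (> 2) → ill-formed
[wtaj] — violates constraint (iii): contains banned sequence /wt/ → ill-formed
[sbus] — violates constraint (ii): syllable 1 coda contains /s/, which is not a licensed coda consonant → ill-formed
[ru.zris] — violates constraint (ii): syllable 2 coda contains /s/, which is not a licensed coda consonant → ill-formed
[wtu.za] — violates constraint (iii): contains banned sequence /wt/ → ill-formed
[dug] — violates constraint (ii): syllable 1 coda contains /g/, which is not a licensed coda consonant → ill-formed
[wtab] — violates constraint (iii): contains banned sequence /wt/ → ill-formed
No form is well-formed → 0.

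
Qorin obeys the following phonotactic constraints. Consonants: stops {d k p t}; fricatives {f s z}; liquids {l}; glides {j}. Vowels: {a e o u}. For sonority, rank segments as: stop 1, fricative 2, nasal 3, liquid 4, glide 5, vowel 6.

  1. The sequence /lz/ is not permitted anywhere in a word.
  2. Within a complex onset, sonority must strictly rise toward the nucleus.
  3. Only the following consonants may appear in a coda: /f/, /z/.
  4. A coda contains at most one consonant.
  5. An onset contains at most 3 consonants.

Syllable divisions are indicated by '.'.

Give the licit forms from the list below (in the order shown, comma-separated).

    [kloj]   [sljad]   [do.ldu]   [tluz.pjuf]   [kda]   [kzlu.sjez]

[tluz.pjuf], [kzlu.sjez]

[kloj] — violates constraint 3: syllable 1 coda contains /j/, which is not a licensed coda consonant → illicit
[sljad] — violates constraint 3: syllable 1 coda contains /d/, which is not a licensed coda consonant → illicit
[do.ldu] — violates constraint 2: syllable 2 onset /ld/: /l/ (liquid, 4) → /d/ (stop, 1) does not rise → illicit
[tluz.pjuf] — σ1 onset /tl/ (1→4 rises), coda /z/ ok; σ2 onset /pj/ (1→5 rises), coda /f/ ok → licit
[kda] — violates constraint 2: syllable 1 onset /kd/: /k/ (stop, 1) → /d/ (stop, 1) does not rise → illicit
[kzlu.sjez] — σ1 onset /kzl/ (1→2→4 rises), coda /∅/ ok; σ2 onset /sj/ (2→5 rises), coda /z/ ok → licit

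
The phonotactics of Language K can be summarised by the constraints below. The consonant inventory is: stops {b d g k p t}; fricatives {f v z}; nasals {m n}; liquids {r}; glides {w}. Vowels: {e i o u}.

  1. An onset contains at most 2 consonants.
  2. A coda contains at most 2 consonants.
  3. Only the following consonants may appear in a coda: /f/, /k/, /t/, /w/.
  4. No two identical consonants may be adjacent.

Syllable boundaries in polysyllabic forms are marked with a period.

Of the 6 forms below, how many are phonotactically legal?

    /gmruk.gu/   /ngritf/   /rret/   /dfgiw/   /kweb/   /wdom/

0

/gmruk.gu/ — violates constraint 1: syllable 1 onset /gmr/ has 3 consonants (> 2) → phonotactically illegal
/ngritf/ — violates constraint 1: syllable 1 onset /ngr/ has 3 consonants (> 2) → phonotactically illegal
/rret/ — violates constraint 4: adjacent identical consonants /rr/ → phonotactically illegal
/dfgiw/ — violates constraint 1: syllable 1 onset /dfg/ has 3 consonants (> 2) → phonotactically illegal
/kweb/ — violates constraint 3: syllable 1 coda contains /b/, which is not a licensed coda consonant → phonotactically illegal
/wdom/ — violates constraint 3: syllable 1 coda contains /m/, which is not a licensed coda consonant → phonotactically illegal
No form is phonotactically legal → 0.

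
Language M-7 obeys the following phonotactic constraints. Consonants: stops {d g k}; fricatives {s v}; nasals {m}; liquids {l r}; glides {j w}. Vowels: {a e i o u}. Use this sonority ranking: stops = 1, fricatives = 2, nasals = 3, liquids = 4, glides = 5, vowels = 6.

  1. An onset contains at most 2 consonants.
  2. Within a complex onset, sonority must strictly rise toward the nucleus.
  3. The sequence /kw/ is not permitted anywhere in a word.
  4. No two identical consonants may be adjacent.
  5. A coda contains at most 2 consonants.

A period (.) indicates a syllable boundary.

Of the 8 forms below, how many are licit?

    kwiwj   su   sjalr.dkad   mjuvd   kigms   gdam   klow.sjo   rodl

kwiwj — violates constraint 3: contains banned sequence /kw/ → illicit
su — σ1 onset /s/, coda /∅/ ok → licit
sjalr.dkad — violates constraint 2: syllable 2 onset /dk/: /d/ (stop, 1) → /k/ (stop, 1) does not rise → illicit
mjuvd — σ1 onset /mj/ (3→5 rises), coda /vd/ (2C) ok → licit
kigms — violates constraint 5: syllable 1 coda /gms/ has 3 consonants (> 2) → illicit
gdam — violates constraint 2: syllable 1 onset /gd/: /g/ (stop, 1) → /d/ (stop, 1) does not rise → illicit
klow.sjo — σ1 onset /kl/ (1→4 rises), coda /w/ ok; σ2 onset /sj/ (2→5 rises), coda /∅/ ok → licit
rodl — σ1 onset /r/, coda /dl/ (2C) ok → licit
Licit: su, mjuvd, klow.sjo, rodl → 4.

4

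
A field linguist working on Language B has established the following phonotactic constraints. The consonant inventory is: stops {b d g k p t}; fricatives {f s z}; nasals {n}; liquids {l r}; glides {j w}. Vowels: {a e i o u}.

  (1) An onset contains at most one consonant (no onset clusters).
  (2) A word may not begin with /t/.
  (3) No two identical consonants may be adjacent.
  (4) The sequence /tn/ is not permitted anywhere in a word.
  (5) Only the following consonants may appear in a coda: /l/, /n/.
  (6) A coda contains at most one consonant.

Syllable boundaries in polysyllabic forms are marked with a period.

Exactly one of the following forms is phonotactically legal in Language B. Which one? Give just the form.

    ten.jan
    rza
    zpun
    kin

ten.jan — violates constraint 2: word begins with /t/ → phonotactically illegal
rza — violates constraint 1: syllable 1 onset /rz/ has 2 consonants (> 1) → phonotactically illegal
zpun — violates constraint 1: syllable 1 onset /zp/ has 2 consonants (> 1) → phonotactically illegal
kin — σ1 onset /k/, coda /n/ ok → phonotactically legal

kin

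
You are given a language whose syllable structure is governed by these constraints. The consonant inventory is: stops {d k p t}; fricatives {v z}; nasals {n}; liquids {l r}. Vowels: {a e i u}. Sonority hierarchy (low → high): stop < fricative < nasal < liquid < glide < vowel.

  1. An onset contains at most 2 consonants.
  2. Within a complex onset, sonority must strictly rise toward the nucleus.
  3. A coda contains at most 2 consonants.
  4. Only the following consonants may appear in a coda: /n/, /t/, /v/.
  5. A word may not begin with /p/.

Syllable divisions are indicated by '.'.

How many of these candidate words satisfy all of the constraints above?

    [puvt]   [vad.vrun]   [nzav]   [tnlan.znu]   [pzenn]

[puvt] — violates constraint 5: word begins with /p/ → ill-formed
[vad.vrun] — violates constraint 4: syllable 1 coda contains /d/, which is not a licensed coda consonant → ill-formed
[nzav] — violates constraint 2: syllable 1 onset /nz/: /n/ (nasal, 3) → /z/ (fricative, 2) does not rise → ill-formed
[tnlan.znu] — violates constraint 1: syllable 1 onset /tnl/ has 3 consonants (> 2) → ill-formed
[pzenn] — violates constraint 5: word begins with /p/ → ill-formed
No form is well-formed → 0.

0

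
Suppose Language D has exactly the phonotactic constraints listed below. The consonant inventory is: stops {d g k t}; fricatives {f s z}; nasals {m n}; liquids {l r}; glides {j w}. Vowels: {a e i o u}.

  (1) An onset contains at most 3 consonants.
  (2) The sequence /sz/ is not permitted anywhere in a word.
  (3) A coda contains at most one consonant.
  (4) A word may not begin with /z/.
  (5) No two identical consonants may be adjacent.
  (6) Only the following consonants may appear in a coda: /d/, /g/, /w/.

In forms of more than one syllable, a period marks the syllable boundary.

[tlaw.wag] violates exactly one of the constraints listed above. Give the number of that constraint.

5

[tlaw.wag]: adjacent identical consonants /ww/.
This is a violation of constraint 5: "No two identical consonants may be adjacent."
The remaining constraints (1, 2, 3, 4, 6) are satisfied.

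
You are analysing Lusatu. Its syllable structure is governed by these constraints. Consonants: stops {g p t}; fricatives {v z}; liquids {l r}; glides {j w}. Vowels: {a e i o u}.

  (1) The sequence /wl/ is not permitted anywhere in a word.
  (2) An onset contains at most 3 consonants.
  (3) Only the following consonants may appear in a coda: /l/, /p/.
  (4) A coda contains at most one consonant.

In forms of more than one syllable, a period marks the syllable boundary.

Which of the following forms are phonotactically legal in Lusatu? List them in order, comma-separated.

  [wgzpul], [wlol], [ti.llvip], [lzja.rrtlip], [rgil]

[wgzpul] — violates constraint 2: syllable 1 onset /wgzp/ has 4 consonants (> 3) → phonotactically illegal
[wlol] — violates constraint 1: contains banned sequence /wl/ → phonotactically illegal
[ti.llvip] — σ1 onset /t/, coda /∅/ ok; σ2 onset /llv/ (3C), coda /p/ ok → phonotactically legal
[lzja.rrtlip] — violates constraint 2: syllable 2 onset /rrtl/ has 4 consonants (> 3) → phonotactically illegal
[rgil] — σ1 onset /rg/ (2C), coda /l/ ok → phonotactically legal

[ti.llvip], [rgil]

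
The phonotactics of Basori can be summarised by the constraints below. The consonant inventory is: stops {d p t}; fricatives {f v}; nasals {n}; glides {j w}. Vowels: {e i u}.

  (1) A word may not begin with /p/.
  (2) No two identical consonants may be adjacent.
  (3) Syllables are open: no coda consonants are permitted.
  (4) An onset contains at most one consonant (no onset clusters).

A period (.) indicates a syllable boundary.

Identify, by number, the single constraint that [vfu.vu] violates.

[vfu.vu]: syllable 1 onset /vf/ has 2 consonants (> 1).
This is a violation of constraint 4: "An onset contains at most one consonant (no onset clusters)."
The remaining constraints (1, 2, 3) are satisfied.

4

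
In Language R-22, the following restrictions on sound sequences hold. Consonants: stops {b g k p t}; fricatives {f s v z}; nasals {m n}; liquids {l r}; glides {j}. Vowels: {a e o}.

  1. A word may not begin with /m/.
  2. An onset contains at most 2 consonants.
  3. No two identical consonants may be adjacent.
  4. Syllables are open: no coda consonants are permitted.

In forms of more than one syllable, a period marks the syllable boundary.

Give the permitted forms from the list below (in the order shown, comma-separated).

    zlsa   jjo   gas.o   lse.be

lse.be

zlsa — violates constraint 2: syllable 1 onset /zls/ has 3 consonants (> 2) → not permitted
jjo — violates constraint 3: adjacent identical consonants /jj/ → not permitted
gas.o — violates constraint 4: syllable 1 coda /s/ has 1 consonant (> 0) → not permitted
lse.be — σ1 onset /ls/ (2C), coda /∅/ ok; σ2 onset /b/, coda /∅/ ok → permitted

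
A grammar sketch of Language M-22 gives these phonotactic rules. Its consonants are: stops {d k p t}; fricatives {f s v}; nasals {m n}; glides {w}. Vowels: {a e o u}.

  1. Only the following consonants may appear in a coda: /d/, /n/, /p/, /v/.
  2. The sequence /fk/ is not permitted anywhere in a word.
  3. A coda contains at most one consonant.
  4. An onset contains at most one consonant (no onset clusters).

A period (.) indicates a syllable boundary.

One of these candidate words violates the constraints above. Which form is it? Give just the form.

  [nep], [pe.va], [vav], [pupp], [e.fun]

[pupp]

[nep] — σ1 onset /n/, coda /p/ ok → phonotactically legal
[pe.va] — σ1 onset /p/, coda /∅/ ok; σ2 onset /v/, coda /∅/ ok → phonotactically legal
[vav] — σ1 onset /v/, coda /v/ ok → phonotactically legal
[pupp] — violates constraint 3: syllable 1 coda /pp/ has 2 consonants (> 1) → phonotactically illegal
[e.fun] — σ1 onset /∅/, coda /∅/ ok; σ2 onset /f/, coda /n/ ok → phonotactically legal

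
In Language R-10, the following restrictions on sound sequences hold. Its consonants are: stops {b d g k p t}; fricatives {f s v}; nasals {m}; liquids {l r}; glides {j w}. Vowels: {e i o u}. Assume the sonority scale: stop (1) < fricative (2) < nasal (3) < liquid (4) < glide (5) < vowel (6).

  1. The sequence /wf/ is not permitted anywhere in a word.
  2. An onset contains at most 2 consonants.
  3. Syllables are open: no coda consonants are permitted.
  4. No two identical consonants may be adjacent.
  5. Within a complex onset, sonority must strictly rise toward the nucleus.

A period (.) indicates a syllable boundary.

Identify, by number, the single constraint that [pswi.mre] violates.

2

[pswi.mre]: syllable 1 onset /psw/ has 3 consonants (> 2).
This is a violation of constraint 2: "An onset contains at most 2 consonants."
The remaining constraints (1, 3, 4, 5) are satisfied.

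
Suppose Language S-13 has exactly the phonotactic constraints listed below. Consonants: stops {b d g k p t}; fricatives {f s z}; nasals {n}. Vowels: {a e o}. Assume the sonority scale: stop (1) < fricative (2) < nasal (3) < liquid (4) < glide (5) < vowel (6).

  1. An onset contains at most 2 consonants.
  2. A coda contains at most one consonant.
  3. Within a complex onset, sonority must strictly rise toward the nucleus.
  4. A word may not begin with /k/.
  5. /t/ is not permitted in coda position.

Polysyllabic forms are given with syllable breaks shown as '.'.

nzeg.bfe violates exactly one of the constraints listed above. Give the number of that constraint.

nzeg.bfe: syllable 1 onset /nz/: /n/ (nasal, 3) → /z/ (fricative, 2) does not rise.
This is a violation of constraint 3: "Within a complex onset, sonority must strictly rise toward the nucleus."
The remaining constraints (1, 2, 4, 5) are satisfied.

3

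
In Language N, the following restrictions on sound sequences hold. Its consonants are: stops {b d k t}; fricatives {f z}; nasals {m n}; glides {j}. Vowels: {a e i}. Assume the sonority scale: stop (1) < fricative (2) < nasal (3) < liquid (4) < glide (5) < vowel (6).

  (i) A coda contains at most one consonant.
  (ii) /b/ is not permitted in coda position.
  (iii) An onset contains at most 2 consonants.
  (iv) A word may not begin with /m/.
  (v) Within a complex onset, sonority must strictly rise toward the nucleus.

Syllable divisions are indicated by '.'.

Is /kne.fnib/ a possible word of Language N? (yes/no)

no

/kne.fnib/ — violates constraint (ii): syllable 2 coda contains /b/ → illicit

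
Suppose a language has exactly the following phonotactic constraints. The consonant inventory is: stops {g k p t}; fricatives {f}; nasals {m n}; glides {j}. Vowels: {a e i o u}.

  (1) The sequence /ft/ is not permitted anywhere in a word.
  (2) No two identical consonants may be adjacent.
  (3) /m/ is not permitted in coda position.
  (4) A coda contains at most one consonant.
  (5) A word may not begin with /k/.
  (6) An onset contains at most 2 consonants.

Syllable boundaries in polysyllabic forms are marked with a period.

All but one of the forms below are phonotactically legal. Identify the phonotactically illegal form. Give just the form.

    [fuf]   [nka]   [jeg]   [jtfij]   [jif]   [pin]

[jtfij]

[fuf] — σ1 onset /f/, coda /f/ ok → phonotactically legal
[nka] — σ1 onset /nk/ (2C), coda /∅/ ok → phonotactically legal
[jeg] — σ1 onset /j/, coda /g/ ok → phonotactically legal
[jtfij] — violates constraint 6: syllable 1 onset /jtf/ has 3 consonants (> 2) → phonotactically illegal
[jif] — σ1 onset /j/, coda /f/ ok → phonotactically legal
[pin] — σ1 onset /p/, coda /n/ ok → phonotactically legal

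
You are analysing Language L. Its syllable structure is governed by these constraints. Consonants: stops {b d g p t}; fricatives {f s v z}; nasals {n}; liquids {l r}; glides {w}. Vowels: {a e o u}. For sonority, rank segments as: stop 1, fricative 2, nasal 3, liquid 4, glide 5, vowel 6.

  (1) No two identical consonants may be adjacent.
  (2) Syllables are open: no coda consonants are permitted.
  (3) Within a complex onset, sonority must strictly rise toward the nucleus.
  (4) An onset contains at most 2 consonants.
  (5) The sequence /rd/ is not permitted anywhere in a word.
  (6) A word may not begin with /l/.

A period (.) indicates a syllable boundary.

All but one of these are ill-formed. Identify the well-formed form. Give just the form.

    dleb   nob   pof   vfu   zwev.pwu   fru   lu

fru

dleb — violates constraint 2: syllable 1 coda /b/ has 1 consonant (> 0) → ill-formed
nob — violates constraint 2: syllable 1 coda /b/ has 1 consonant (> 0) → ill-formed
pof — violates constraint 2: syllable 1 coda /f/ has 1 consonant (> 0) → ill-formed
vfu — violates constraint 3: syllable 1 onset /vf/: /v/ (fricative, 2) → /f/ (fricative, 2) does not rise → ill-formed
zwev.pwu — violates constraint 2: syllable 1 coda /v/ has 1 consonant (> 0) → ill-formed
fru — σ1 onset /fr/ (2→4 rises), coda /∅/ ok → well-formed
lu — violates constraint 6: word begins with /l/ → ill-formed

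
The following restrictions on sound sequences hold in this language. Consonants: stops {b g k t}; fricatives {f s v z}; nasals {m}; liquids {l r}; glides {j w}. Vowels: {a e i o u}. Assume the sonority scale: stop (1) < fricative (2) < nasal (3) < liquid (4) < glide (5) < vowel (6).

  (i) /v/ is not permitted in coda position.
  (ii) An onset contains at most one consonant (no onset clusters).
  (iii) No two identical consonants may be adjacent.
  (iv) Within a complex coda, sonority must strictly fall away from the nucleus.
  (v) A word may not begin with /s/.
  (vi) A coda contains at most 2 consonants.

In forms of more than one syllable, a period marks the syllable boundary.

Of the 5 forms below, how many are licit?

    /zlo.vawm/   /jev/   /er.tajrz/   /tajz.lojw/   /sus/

0

/zlo.vawm/ — violates constraint (ii): syllable 1 onset /zl/ has 2 consonants (> 1) → illicit
/jev/ — violates constraint (i): syllable 1 coda contains /v/ → illicit
/er.tajrz/ — violates constraint (vi): syllable 2 coda /jrz/ has 3 consonants (> 2) → illicit
/tajz.lojw/ — violates constraint (iv): syllable 2 coda /jw/: /j/ (glide, 5) → /w/ (glide, 5) does not fall → illicit
/sus/ — violates constraint (v): word begins with /s/ → illicit
No form is licit → 0.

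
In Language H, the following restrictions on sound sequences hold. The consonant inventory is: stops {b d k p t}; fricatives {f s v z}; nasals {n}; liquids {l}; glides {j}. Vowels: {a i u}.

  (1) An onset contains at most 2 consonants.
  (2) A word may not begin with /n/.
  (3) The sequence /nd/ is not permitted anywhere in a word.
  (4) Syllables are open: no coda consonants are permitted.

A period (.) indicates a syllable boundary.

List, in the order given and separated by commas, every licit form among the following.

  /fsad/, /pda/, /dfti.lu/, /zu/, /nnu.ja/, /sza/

/fsad/ — violates constraint 4: syllable 1 coda /d/ has 1 consonant (> 0) → illicit
/pda/ — σ1 onset /pd/ (2C), coda /∅/ ok → licit
/dfti.lu/ — violates constraint 1: syllable 1 onset /dft/ has 3 consonants (> 2) → illicit
/zu/ — σ1 onset /z/, coda /∅/ ok → licit
/nnu.ja/ — violates constraint 2: word begins with /n/ → illicit
/sza/ — σ1 onset /sz/ (2C), coda /∅/ ok → licit

/pda/, /zu/, /sza/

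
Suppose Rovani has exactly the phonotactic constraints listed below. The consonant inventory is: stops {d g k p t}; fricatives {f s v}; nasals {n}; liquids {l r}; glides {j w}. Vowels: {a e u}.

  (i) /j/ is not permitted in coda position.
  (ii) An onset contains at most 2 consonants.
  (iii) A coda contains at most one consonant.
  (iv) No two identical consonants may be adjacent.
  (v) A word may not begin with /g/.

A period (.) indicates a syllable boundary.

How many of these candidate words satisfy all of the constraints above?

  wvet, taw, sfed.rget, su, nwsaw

wvet — σ1 onset /wv/ (2C), coda /t/ ok → licit
taw — σ1 onset /t/, coda /w/ ok → licit
sfed.rget — σ1 onset /sf/ (2C), coda /d/ ok; σ2 onset /rg/ (2C), coda /t/ ok → licit
su — σ1 onset /s/, coda /∅/ ok → licit
nwsaw — violates constraint (ii): syllable 1 onset /nws/ has 3 consonants (> 2) → illicit
Licit: wvet, taw, sfed.rget, su → 4.

4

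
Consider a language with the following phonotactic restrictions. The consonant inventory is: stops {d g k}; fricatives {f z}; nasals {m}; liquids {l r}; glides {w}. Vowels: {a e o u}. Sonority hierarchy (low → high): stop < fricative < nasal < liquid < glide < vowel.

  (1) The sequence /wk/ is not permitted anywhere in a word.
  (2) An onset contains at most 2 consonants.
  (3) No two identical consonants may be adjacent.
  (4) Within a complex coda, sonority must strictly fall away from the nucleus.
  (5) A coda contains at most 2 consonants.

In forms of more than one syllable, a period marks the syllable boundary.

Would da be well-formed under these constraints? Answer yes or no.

yes

da — σ1 onset /d/, coda /∅/ ok → well-formed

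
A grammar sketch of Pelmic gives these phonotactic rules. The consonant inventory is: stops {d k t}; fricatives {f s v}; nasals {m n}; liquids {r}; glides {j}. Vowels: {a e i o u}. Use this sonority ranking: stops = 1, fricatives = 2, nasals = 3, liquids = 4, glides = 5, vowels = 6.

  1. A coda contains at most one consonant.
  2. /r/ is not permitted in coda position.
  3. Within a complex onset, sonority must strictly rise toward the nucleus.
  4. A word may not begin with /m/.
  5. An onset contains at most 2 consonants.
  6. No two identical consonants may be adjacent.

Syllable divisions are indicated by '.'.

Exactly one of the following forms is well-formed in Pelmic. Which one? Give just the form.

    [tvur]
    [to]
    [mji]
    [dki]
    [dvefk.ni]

[tvur] — violates constraint 2: syllable 1 coda contains /r/ → ill-formed
[to] — σ1 onset /t/, coda /∅/ ok → well-formed
[mji] — violates constraint 4: word begins with /m/ → ill-formed
[dki] — violates constraint 3: syllable 1 onset /dk/: /d/ (stop, 1) → /k/ (stop, 1) does not rise → ill-formed
[dvefk.ni] — violates constraint 1: syllable 1 coda /fk/ has 2 consonants (> 1) → ill-formed

[to]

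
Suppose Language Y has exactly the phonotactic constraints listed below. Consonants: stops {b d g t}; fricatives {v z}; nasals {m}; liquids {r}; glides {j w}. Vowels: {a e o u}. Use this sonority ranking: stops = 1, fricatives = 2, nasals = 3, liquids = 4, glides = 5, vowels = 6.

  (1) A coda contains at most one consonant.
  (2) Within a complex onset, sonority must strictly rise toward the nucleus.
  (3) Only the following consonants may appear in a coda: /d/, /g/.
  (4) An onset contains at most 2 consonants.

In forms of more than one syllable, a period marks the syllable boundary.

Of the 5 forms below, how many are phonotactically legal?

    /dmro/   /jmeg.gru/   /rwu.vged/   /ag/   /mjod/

/dmro/ — violates constraint 4: syllable 1 onset /dmr/ has 3 consonants (> 2) → phonotactically illegal
/jmeg.gru/ — violates constraint 2: syllable 1 onset /jm/: /j/ (glide, 5) → /m/ (nasal, 3) does not rise → phonotactically illegal
/rwu.vged/ — violates constraint 2: syllable 2 onset /vg/: /v/ (fricative, 2) → /g/ (stop, 1) does not rise → phonotactically illegal
/ag/ — σ1 onset /∅/, coda /g/ ok → phonotactically legal
/mjod/ — σ1 onset /mj/ (3→5 rises), coda /d/ ok → phonotactically legal
Phonotactically legal: /ag/, /mjod/ → 2.

2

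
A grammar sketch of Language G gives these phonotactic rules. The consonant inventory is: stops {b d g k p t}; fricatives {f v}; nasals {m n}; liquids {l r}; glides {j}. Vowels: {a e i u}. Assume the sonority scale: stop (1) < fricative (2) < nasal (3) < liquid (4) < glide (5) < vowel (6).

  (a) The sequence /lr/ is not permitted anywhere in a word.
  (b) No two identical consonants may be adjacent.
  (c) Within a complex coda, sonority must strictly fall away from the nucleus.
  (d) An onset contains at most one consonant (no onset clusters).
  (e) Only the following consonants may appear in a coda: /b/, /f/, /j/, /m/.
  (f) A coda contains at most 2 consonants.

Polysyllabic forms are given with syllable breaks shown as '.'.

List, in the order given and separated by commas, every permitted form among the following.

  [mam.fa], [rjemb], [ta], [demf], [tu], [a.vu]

[mam.fa] — σ1 onset /m/, coda /m/ ok; σ2 onset /f/, coda /∅/ ok → permitted
[rjemb] — violates constraint (d): syllable 1 onset /rj/ has 2 consonants (> 1) → not permitted
[ta] — σ1 onset /t/, coda /∅/ ok → permitted
[demf] — σ1 onset /d/, coda /mf/ (3→2 falls) ok → permitted
[tu] — σ1 onset /t/, coda /∅/ ok → permitted
[a.vu] — σ1 onset /∅/, coda /∅/ ok; σ2 onset /v/, coda /∅/ ok → permitted

[mam.fa], [ta], [demf], [tu], [a.vu]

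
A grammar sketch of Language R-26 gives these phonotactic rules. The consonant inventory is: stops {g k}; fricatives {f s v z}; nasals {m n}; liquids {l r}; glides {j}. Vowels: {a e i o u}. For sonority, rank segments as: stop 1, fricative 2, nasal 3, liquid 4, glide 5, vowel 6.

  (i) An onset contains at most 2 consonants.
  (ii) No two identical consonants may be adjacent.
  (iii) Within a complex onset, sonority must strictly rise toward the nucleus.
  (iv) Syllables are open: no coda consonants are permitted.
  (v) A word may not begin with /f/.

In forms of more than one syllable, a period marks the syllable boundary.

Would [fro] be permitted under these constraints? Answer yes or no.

[fro] — violates constraint (v): word begins with /f/ → not permitted

no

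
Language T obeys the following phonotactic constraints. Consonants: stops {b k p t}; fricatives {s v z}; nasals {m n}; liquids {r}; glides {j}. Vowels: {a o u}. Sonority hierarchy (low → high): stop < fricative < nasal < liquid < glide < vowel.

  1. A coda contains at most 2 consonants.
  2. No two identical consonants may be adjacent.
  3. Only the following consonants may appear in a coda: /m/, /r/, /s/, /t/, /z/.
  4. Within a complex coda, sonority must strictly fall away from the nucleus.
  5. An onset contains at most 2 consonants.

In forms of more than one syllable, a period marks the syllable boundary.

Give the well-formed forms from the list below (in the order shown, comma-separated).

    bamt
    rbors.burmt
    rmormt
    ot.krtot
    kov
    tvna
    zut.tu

bamt

bamt — σ1 onset /b/, coda /mt/ (3→1 falls) ok → well-formed
rbors.burmt — violates constraint 1: syllable 2 coda /rmt/ has 3 consonants (> 2) → ill-formed
rmormt — violates constraint 1: syllable 1 coda /rmt/ has 3 consonants (> 2) → ill-formed
ot.krtot — violates constraint 5: syllable 2 onset /krt/ has 3 consonants (> 2) → ill-formed
kov — violates constraint 3: syllable 1 coda contains /v/, which is not a licensed coda consonant → ill-formed
tvna — violates constraint 5: syllable 1 onset /tvn/ has 3 consonants (> 2) → ill-formed
zut.tu — violates constraint 2: adjacent identical consonants /tt/ → ill-formed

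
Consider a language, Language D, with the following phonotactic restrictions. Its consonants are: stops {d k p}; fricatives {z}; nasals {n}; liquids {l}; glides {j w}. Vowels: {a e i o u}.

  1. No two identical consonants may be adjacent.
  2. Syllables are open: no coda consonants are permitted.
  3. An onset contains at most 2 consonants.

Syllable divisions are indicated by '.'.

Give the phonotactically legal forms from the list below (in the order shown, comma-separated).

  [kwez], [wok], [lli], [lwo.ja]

[kwez] — violates constraint 2: syllable 1 coda /z/ has 1 consonant (> 0) → phonotactically illegal
[wok] — violates constraint 2: syllable 1 coda /k/ has 1 consonant (> 0) → phonotactically illegal
[lli] — violates constraint 1: adjacent identical consonants /ll/ → phonotactically illegal
[lwo.ja] — σ1 onset /lw/ (2C), coda /∅/ ok; σ2 onset /j/, coda /∅/ ok → phonotactically legal

[lwo.ja]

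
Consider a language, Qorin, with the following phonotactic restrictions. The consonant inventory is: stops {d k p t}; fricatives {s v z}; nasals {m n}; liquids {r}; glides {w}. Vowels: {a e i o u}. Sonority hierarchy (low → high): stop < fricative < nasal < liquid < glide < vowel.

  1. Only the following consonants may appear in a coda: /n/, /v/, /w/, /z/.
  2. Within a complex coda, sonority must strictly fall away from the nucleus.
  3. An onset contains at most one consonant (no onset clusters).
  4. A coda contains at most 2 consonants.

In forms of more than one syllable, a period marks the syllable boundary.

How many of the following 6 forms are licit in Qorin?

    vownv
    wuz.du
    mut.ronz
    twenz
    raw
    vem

vownv — violates constraint 4: syllable 1 coda /wnv/ has 3 consonants (> 2) → illicit
wuz.du — σ1 onset /w/, coda /z/ ok; σ2 onset /d/, coda /∅/ ok → licit
mut.ronz — violates constraint 1: syllable 1 coda contains /t/, which is not a licensed coda consonant → illicit
twenz — violates constraint 3: syllable 1 onset /tw/ has 2 consonants (> 1) → illicit
raw — σ1 onset /r/, coda /w/ ok → licit
vem — violates constraint 1: syllable 1 coda contains /m/, which is not a licensed coda consonant → illicit
Licit: wuz.du, raw → 2.

2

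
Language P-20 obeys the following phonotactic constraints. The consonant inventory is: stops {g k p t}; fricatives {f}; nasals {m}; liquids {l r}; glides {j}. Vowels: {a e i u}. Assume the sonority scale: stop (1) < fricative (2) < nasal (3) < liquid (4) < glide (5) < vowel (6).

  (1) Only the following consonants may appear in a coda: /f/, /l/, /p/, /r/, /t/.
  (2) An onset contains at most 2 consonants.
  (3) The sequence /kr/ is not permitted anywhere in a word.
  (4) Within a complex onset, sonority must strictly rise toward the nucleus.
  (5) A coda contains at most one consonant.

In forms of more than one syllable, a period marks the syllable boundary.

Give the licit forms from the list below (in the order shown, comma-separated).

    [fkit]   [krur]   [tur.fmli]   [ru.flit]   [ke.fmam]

[fkit] — violates constraint 4: syllable 1 onset /fk/: /f/ (fricative, 2) → /k/ (stop, 1) does not rise → illicit
[krur] — violates constraint 3: contains banned sequence /kr/ → illicit
[tur.fmli] — violates constraint 2: syllable 2 onset /fml/ has 3 consonants (> 2) → illicit
[ru.flit] — σ1 onset /r/, coda /∅/ ok; σ2 onset /fl/ (2→4 rises), coda /t/ ok → licit
[ke.fmam] — violates constraint 1: syllable 2 coda contains /m/, which is not a licensed coda consonant → illicit

[ru.flit]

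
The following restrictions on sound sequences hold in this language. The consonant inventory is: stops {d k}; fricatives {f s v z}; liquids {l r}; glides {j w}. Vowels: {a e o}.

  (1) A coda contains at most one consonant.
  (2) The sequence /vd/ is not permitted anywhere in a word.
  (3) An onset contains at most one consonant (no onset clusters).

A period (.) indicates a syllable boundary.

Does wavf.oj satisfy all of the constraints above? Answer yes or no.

no

wavf.oj — violates constraint 1: syllable 1 coda /vf/ has 2 consonants (> 1) → phonotactically illegal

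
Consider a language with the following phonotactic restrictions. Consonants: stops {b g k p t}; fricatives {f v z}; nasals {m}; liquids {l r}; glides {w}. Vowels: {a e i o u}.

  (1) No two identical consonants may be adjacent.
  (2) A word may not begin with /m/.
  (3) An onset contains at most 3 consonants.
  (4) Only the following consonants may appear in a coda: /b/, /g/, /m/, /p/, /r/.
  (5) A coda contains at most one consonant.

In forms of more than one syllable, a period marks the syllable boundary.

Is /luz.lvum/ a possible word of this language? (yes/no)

/luz.lvum/ — violates constraint 4: syllable 1 coda contains /z/, which is not a licensed coda consonant → illicit

no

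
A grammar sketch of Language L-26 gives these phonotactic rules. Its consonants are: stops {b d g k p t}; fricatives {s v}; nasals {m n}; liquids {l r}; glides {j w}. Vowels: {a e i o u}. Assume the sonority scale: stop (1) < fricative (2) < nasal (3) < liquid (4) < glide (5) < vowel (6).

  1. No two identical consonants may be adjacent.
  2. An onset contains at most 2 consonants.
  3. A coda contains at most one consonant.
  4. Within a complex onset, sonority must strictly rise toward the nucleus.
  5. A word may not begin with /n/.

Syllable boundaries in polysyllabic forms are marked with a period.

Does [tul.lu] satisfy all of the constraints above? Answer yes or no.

no

[tul.lu] — violates constraint 1: adjacent identical consonants /ll/ → not permitted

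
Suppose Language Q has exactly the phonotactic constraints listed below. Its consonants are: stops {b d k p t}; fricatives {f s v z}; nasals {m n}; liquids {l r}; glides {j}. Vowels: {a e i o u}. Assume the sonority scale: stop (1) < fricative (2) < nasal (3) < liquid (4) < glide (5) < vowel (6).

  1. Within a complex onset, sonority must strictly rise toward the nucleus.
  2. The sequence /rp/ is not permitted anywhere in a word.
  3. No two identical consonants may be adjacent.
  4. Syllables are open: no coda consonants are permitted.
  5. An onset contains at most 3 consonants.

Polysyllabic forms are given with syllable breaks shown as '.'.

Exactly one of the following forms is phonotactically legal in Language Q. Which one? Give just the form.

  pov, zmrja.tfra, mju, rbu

pov — violates constraint 4: syllable 1 coda /v/ has 1 consonant (> 0) → phonotactically illegal
zmrja.tfra — violates constraint 5: syllable 1 onset /zmrj/ has 4 consonants (> 3) → phonotactically illegal
mju — σ1 onset /mj/ (3→5 rises), coda /∅/ ok → phonotactically legal
rbu — violates constraint 1: syllable 1 onset /rb/: /r/ (liquid, 4) → /b/ (stop, 1) does not rise → phonotactically illegal

mju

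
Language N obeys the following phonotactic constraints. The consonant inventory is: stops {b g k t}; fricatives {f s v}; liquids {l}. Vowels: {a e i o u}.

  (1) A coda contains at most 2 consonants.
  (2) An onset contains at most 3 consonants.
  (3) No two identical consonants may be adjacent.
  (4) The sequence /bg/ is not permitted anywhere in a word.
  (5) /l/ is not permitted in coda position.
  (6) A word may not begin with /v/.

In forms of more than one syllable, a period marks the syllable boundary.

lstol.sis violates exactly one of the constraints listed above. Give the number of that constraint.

5

lstol.sis: syllable 1 coda contains /l/.
This is a violation of constraint 5: "/l/ is not permitted in coda position."
The remaining constraints (1, 2, 3, 4, 6) are satisfied.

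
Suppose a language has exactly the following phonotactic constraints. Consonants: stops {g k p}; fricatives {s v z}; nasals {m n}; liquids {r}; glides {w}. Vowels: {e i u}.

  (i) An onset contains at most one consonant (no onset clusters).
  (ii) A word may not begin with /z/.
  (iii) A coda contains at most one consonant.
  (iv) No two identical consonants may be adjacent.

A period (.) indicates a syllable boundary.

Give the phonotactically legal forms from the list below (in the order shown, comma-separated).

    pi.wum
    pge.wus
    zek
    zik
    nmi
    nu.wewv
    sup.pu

pi.wum — σ1 onset /p/, coda /∅/ ok; σ2 onset /w/, coda /m/ ok → phonotactically legal
pge.wus — violates constraint (i): syllable 1 onset /pg/ has 2 consonants (> 1) → phonotactically illegal
zek — violates constraint (ii): word begins with /z/ → phonotactically illegal
zik — violates constraint (ii): word begins with /z/ → phonotactically illegal
nmi — violates constraint (i): syllable 1 onset /nm/ has 2 consonants (> 1) → phonotactically illegal
nu.wewv — violates constraint (iii): syllable 2 coda /wv/ has 2 consonants (> 1) → phonotactically illegal
sup.pu — violates constraint (iv): adjacent identical consonants /pp/ → phonotactically illegal

pi.wum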